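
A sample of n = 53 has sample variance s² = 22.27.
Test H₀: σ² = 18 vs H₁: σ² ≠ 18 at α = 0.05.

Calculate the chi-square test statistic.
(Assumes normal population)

Answer: χ² = 64.3356, fail to reject H₀

Derivation:
df = n - 1 = 52
χ² = (n-1)s²/σ₀² = 52×22.27/18 = 64.3356
Critical values: χ²_{0.975,52} = 33.968, χ²_{0.025,52} = 73.810
Rejection region: χ² < 33.968 or χ² > 73.810
Decision: fail to reject H₀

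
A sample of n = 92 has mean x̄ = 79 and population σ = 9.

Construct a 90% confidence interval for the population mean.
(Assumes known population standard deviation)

Confidence level: 90%, α = 0.1
z_0.05 = 1.645
SE = σ/√n = 9/√92 = 0.9383
Margin of error = 1.645 × 0.9383 = 1.5435
CI: x̄ ± margin = 79 ± 1.5435
CI: (77.4565, 80.5435)

Answer: (77.4565, 80.5435)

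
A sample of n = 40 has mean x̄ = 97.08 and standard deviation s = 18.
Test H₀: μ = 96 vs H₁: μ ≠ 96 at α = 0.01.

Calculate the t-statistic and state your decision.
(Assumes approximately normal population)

df = n - 1 = 39
SE = s/√n = 18/√40 = 2.8460
t = (x̄ - μ₀)/SE = (97.08 - 96)/2.8460 = 0.3795
Critical value: t_{0.005,39} = ±2.708
p-value ≈ 0.7064
Decision: fail to reject H₀

Answer: t = 0.3795, fail to reject H₀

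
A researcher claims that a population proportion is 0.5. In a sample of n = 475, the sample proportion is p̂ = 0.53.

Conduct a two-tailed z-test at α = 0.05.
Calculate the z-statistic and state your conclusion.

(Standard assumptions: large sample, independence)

Answer: z = 1.3076, fail to reject H₀

Derivation:
H₀: p = 0.5, H₁: p ≠ 0.5
Standard error: SE = √(p₀(1-p₀)/n) = √(0.5×0.5/475) = 0.022942
z-statistic: z = (p̂ - p₀)/SE = (0.53 - 0.5)/0.022942 = 1.3076
Critical value: z_0.025 = ±1.960
p-value = 0.1910
Decision: fail to reject H₀ at α = 0.05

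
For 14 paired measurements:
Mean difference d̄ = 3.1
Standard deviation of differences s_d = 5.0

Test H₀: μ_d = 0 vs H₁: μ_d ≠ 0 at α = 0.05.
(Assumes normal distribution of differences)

df = n - 1 = 13
SE = s_d/√n = 5.0/√14 = 1.3363
t = d̄/SE = 3.1/1.3363 = 2.3198
Critical value: t_{0.025,13} = ±2.160
p-value ≈ 0.0373
Decision: reject H₀

Answer: t = 2.3198, reject H₀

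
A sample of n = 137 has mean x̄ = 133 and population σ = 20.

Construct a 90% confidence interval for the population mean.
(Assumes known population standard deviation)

Confidence level: 90%, α = 0.1
z_0.05 = 1.645
SE = σ/√n = 20/√137 = 1.7087
Margin of error = 1.645 × 1.7087 = 2.8108
CI: x̄ ± margin = 133 ± 2.8108
CI: (130.1892, 135.8108)

Answer: (130.1892, 135.8108)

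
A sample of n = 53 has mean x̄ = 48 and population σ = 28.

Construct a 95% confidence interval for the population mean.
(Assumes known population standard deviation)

Confidence level: 95%, α = 0.05
z_0.025 = 1.960
SE = σ/√n = 28/√53 = 3.8461
Margin of error = 1.960 × 3.8461 = 7.5384
CI: x̄ ± margin = 48 ± 7.5384
CI: (40.4616, 55.5384)

Answer: (40.4616, 55.5384)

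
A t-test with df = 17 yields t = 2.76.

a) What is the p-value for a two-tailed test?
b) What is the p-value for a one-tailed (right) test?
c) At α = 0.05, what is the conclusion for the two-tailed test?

Using t-distribution with df = 17:
a) Two-tailed: p = 2×P(T > 2.76) = 0.0134
b) One-tailed: p = P(T > 2.76) = 0.0067
c) 0.0134 < 0.05, reject H₀

Answer: a) 0.0134, b) 0.0067, c) reject H₀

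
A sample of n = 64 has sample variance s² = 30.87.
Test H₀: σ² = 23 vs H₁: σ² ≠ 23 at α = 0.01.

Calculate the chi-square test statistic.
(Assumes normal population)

df = n - 1 = 63
χ² = (n-1)s²/σ₀² = 63×30.87/23 = 84.5570
Critical values: χ²_{0.995,63} = 37.838, χ²_{0.005,63} = 95.649
Rejection region: χ² < 37.838 or χ² > 95.649
Decision: fail to reject H₀

Answer: χ² = 84.5570, fail to reject H₀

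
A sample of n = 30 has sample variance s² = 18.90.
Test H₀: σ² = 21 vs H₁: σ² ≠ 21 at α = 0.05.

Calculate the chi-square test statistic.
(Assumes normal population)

Answer: χ² = 26.1000, fail to reject H₀

Derivation:
df = n - 1 = 29
χ² = (n-1)s²/σ₀² = 29×18.90/21 = 26.1000
Critical values: χ²_{0.975,29} = 16.047, χ²_{0.025,29} = 45.722
Rejection region: χ² < 16.047 or χ² > 45.722
Decision: fail to reject H₀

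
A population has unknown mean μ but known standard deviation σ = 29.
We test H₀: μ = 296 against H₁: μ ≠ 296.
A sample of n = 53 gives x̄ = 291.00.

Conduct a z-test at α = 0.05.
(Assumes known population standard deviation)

Standard error: SE = σ/√n = 29/√53 = 3.9835
z-statistic: z = (x̄ - μ₀)/SE = (291.00 - 296)/3.9835 = -1.2552
Critical value: ±1.960
p-value = 0.2094
Decision: fail to reject H₀

Answer: z = -1.2552, fail to reject H₀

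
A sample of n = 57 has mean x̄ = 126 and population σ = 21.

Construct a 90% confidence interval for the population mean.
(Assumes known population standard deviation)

Answer: (121.4244, 130.5756)

Derivation:
Confidence level: 90%, α = 0.1
z_0.05 = 1.645
SE = σ/√n = 21/√57 = 2.7815
Margin of error = 1.645 × 2.7815 = 4.5756
CI: x̄ ± margin = 126 ± 4.5756
CI: (121.4244, 130.5756)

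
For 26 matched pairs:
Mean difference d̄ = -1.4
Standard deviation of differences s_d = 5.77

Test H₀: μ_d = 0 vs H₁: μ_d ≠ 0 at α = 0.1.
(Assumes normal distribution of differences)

df = n - 1 = 25
SE = s_d/√n = 5.77/√26 = 1.1316
t = d̄/SE = -1.4/1.1316 = -1.2372
Critical value: t_{0.05,25} = ±1.708
p-value ≈ 0.2275
Decision: fail to reject H₀

Answer: t = -1.2372, fail to reject H₀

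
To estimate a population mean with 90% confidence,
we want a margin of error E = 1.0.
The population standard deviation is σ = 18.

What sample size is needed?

Answer: n = 877

Derivation:
z_0.05 = 1.645
n = (z×σ/E)² = (1.645×18/1.0)²
n = 876.7521
Round up: n = 877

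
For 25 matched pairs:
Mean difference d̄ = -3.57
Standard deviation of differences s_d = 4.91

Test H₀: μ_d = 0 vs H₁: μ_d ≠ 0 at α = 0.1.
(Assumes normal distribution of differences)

df = n - 1 = 24
SE = s_d/√n = 4.91/√25 = 0.9820
t = d̄/SE = -3.57/0.9820 = -3.6354
Critical value: t_{0.05,24} = ±1.711
p-value ≈ 0.0013
Decision: reject H₀

Answer: t = -3.6354, reject H₀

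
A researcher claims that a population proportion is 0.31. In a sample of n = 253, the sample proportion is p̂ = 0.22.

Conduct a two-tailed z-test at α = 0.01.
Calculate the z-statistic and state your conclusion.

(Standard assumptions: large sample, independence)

H₀: p = 0.31, H₁: p ≠ 0.31
Standard error: SE = √(p₀(1-p₀)/n) = √(0.31×0.69/253) = 0.029077
z-statistic: z = (p̂ - p₀)/SE = (0.22 - 0.31)/0.029077 = -3.0952
Critical value: z_0.005 = ±2.576
p-value = 0.0020
Decision: reject H₀ at α = 0.01

Answer: z = -3.0952, reject H₀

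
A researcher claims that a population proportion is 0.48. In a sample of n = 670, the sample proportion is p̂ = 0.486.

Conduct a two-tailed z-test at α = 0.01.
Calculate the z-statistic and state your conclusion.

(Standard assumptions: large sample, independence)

H₀: p = 0.48, H₁: p ≠ 0.48
Standard error: SE = √(p₀(1-p₀)/n) = √(0.48×0.52/670) = 0.019301
z-statistic: z = (p̂ - p₀)/SE = (0.486 - 0.48)/0.019301 = 0.3109
Critical value: z_0.005 = ±2.576
p-value = 0.7559
Decision: fail to reject H₀ at α = 0.01

Answer: z = 0.3109, fail to reject H₀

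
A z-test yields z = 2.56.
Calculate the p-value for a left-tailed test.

For z = 2.56:
p = P(Z < 2.56) = Φ(2.56) = 0.9948

Answer: p-value ≈ 0.9948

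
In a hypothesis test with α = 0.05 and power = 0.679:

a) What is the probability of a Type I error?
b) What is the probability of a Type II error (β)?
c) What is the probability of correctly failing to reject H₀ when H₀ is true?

Answer: a) 0.05, b) 0.321, c) 0.95

Derivation:
a) Type I error probability = α = 0.05
b) Power = P(reject H₀ | H₁ true) = 1 - β = 0.679, so Type II error probability = β = 1 - Power = 0.321
c) P(fail to reject H₀ | H₀ true) = 1 - α = 0.95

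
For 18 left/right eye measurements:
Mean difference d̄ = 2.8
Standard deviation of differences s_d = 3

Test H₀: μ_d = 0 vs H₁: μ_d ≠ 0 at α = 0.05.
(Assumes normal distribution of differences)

Answer: t = 3.9598, reject H₀

Derivation:
df = n - 1 = 17
SE = s_d/√n = 3/√18 = 0.7071
t = d̄/SE = 2.8/0.7071 = 3.9598
Critical value: t_{0.025,17} = ±2.110
p-value ≈ 0.0010
Decision: reject H₀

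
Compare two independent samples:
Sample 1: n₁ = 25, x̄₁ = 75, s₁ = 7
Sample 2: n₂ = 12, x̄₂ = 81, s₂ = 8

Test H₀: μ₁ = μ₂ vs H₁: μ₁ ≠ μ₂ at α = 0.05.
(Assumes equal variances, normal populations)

Pooled variance: s²_p = [24×7² + 11×8²]/(35) = 53.7143
s_p = 7.3290
SE = s_p×√(1/n₁ + 1/n₂) = 7.3290×√(1/25 + 1/12) = 2.5739
t = (x̄₁ - x̄₂)/SE = (75 - 81)/2.5739 = -2.3311
df = 35, t-critical = ±2.030
Decision: reject H₀

Answer: t = -2.3311, reject H₀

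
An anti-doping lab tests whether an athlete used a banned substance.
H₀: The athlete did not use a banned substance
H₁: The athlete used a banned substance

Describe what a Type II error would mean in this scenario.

Answer: Failing to detect doping in an athlete who used a banned substance

Derivation:
A Type I error (probability α) occurs when we reject a true H₀.
A Type II error (probability β) occurs when we fail to reject a false H₀.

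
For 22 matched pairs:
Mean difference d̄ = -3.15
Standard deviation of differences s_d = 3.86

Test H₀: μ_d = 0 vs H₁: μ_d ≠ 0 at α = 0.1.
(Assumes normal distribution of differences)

df = n - 1 = 21
SE = s_d/√n = 3.86/√22 = 0.8230
t = d̄/SE = -3.15/0.8230 = -3.8275
Critical value: t_{0.05,21} = ±1.721
p-value ≈ 0.0010
Decision: reject H₀

Answer: t = -3.8275, reject H₀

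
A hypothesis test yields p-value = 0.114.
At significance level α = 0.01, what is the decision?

Compare p-value to α:
0.114 ≥ 0.01
Decision: fail to reject H₀

Answer: fail to reject H₀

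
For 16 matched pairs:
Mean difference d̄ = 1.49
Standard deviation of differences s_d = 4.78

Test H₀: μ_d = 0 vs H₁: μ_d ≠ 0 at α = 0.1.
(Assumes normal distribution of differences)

df = n - 1 = 15
SE = s_d/√n = 4.78/√16 = 1.1950
t = d̄/SE = 1.49/1.1950 = 1.2469
Critical value: t_{0.05,15} = ±1.753
p-value ≈ 0.2316
Decision: fail to reject H₀

Answer: t = 1.2469, fail to reject H₀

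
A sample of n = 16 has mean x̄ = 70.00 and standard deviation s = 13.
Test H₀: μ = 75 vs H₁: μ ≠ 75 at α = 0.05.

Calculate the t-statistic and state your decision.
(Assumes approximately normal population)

df = n - 1 = 15
SE = s/√n = 13/√16 = 3.2500
t = (x̄ - μ₀)/SE = (70.00 - 75)/3.2500 = -1.5385
Critical value: t_{0.025,15} = ±2.131
p-value ≈ 0.1448
Decision: fail to reject H₀

Answer: t = -1.5385, fail to reject H₀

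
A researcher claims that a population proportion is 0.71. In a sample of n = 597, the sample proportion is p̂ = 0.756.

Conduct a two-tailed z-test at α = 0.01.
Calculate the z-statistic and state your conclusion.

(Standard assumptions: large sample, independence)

H₀: p = 0.71, H₁: p ≠ 0.71
Standard error: SE = √(p₀(1-p₀)/n) = √(0.71×0.29/597) = 0.018571
z-statistic: z = (p̂ - p₀)/SE = (0.756 - 0.71)/0.018571 = 2.4770
Critical value: z_0.005 = ±2.576
p-value = 0.0132
Decision: fail to reject H₀ at α = 0.01

Answer: z = 2.4770, fail to reject H₀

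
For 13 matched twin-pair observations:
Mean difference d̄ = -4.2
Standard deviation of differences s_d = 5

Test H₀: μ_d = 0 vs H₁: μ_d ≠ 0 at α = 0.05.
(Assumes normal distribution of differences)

df = n - 1 = 12
SE = s_d/√n = 5/√13 = 1.3868
t = d̄/SE = -4.2/1.3868 = -3.0286
Critical value: t_{0.025,12} = ±2.179
p-value ≈ 0.0105
Decision: reject H₀

Answer: t = -3.0286, reject H₀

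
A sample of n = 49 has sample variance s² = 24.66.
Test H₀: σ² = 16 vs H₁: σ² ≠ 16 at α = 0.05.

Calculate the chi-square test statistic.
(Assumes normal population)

Answer: χ² = 73.9800, reject H₀

Derivation:
df = n - 1 = 48
χ² = (n-1)s²/σ₀² = 48×24.66/16 = 73.9800
Critical values: χ²_{0.975,48} = 30.755, χ²_{0.025,48} = 69.023
Rejection region: χ² < 30.755 or χ² > 69.023
Decision: reject H₀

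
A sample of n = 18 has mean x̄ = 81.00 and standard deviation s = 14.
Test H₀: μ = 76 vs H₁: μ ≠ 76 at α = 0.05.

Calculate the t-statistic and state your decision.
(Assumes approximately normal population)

Answer: t = 1.5152, fail to reject H₀

Derivation:
df = n - 1 = 17
SE = s/√n = 14/√18 = 3.2998
t = (x̄ - μ₀)/SE = (81.00 - 76)/3.2998 = 1.5152
Critical value: t_{0.025,17} = ±2.110
p-value ≈ 0.1481
Decision: fail to reject H₀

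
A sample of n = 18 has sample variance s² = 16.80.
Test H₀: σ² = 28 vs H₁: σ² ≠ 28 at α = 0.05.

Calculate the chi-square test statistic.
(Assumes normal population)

Answer: χ² = 10.2000, fail to reject H₀

Derivation:
df = n - 1 = 17
χ² = (n-1)s²/σ₀² = 17×16.80/28 = 10.2000
Critical values: χ²_{0.975,17} = 7.564, χ²_{0.025,17} = 30.191
Rejection region: χ² < 7.564 or χ² > 30.191
Decision: fail to reject H₀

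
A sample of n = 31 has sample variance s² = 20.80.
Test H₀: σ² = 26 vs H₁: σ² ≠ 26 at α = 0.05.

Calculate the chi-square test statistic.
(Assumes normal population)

Answer: χ² = 24.0000, fail to reject H₀

Derivation:
df = n - 1 = 30
χ² = (n-1)s²/σ₀² = 30×20.80/26 = 24.0000
Critical values: χ²_{0.975,30} = 16.791, χ²_{0.025,30} = 46.979
Rejection region: χ² < 16.791 or χ² > 46.979
Decision: fail to reject H₀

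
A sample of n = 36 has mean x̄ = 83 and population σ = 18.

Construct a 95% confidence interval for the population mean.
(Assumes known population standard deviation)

Confidence level: 95%, α = 0.05
z_0.025 = 1.960
SE = σ/√n = 18/√36 = 3.0000
Margin of error = 1.960 × 3.0000 = 5.8800
CI: x̄ ± margin = 83 ± 5.8800
CI: (77.1200, 88.8800)

Answer: (77.1200, 88.8800)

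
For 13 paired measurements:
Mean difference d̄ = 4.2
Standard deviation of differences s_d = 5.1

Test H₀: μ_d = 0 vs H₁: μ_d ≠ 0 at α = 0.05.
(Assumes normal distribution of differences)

df = n - 1 = 12
SE = s_d/√n = 5.1/√13 = 1.4145
t = d̄/SE = 4.2/1.4145 = 2.9692
Critical value: t_{0.025,12} = ±2.179
p-value ≈ 0.0117
Decision: reject H₀

Answer: t = 2.9692, reject H₀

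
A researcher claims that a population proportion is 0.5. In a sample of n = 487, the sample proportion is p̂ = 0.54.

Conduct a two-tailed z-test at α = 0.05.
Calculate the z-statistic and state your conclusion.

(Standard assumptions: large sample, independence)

Answer: z = 1.7655, fail to reject H₀

Derivation:
H₀: p = 0.5, H₁: p ≠ 0.5
Standard error: SE = √(p₀(1-p₀)/n) = √(0.5×0.5/487) = 0.022657
z-statistic: z = (p̂ - p₀)/SE = (0.54 - 0.5)/0.022657 = 1.7655
Critical value: z_0.025 = ±1.960
p-value = 0.0775
Decision: fail to reject H₀ at α = 0.05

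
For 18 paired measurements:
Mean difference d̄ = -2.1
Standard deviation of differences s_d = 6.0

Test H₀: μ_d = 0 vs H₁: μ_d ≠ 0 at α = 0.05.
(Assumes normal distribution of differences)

df = n - 1 = 17
SE = s_d/√n = 6.0/√18 = 1.4142
t = d̄/SE = -2.1/1.4142 = -1.4849
Critical value: t_{0.025,17} = ±2.110
p-value ≈ 0.1559
Decision: fail to reject H₀

Answer: t = -1.4849, fail to reject H₀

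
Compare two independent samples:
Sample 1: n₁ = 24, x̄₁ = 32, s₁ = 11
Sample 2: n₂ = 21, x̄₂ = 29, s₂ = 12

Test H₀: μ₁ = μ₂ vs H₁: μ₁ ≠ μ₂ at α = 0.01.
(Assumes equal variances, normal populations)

Answer: t = 0.8749, fail to reject H₀

Derivation:
Pooled variance: s²_p = [23×11² + 20×12²]/(43) = 131.6977
s_p = 11.4760
SE = s_p×√(1/n₁ + 1/n₂) = 11.4760×√(1/24 + 1/21) = 3.4291
t = (x̄₁ - x̄₂)/SE = (32 - 29)/3.4291 = 0.8749
df = 43, t-critical = ±2.695
Decision: fail to reject H₀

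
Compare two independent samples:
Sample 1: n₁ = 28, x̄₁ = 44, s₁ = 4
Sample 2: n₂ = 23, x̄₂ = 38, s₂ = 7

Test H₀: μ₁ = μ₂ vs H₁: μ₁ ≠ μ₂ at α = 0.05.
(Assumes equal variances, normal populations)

Pooled variance: s²_p = [27×4² + 22×7²]/(49) = 30.8163
s_p = 5.5512
SE = s_p×√(1/n₁ + 1/n₂) = 5.5512×√(1/28 + 1/23) = 1.5622
t = (x̄₁ - x̄₂)/SE = (44 - 38)/1.5622 = 3.8407
df = 49, t-critical = ±2.010
Decision: reject H₀

Answer: t = 3.8407, reject H₀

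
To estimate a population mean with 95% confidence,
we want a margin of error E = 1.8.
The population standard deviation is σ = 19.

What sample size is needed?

Answer: n = 429

Derivation:
z_0.025 = 1.960
n = (z×σ/E)² = (1.960×19/1.8)²
n = 428.0301
Round up: n = 429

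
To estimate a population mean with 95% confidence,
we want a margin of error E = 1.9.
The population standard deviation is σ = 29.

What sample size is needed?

Answer: n = 895

Derivation:
z_0.025 = 1.960
n = (z×σ/E)² = (1.960×29/1.9)²
n = 894.9545
Round up: n = 895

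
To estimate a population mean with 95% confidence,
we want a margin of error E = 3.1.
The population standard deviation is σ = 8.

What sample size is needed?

z_0.025 = 1.960
n = (z×σ/E)² = (1.960×8/3.1)²
n = 25.5840
Round up: n = 26

Answer: n = 26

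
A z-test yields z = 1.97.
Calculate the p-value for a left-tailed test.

For z = 1.97:
p = P(Z < 1.97) = Φ(1.97) = 0.9756

Answer: p-value ≈ 0.9756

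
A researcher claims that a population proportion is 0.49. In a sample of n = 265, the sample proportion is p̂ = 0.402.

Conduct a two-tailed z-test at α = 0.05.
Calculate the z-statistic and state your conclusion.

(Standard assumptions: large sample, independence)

H₀: p = 0.49, H₁: p ≠ 0.49
Standard error: SE = √(p₀(1-p₀)/n) = √(0.49×0.51/265) = 0.030709
z-statistic: z = (p̂ - p₀)/SE = (0.402 - 0.49)/0.030709 = -2.8656
Critical value: z_0.025 = ±1.960
p-value = 0.0042
Decision: reject H₀ at α = 0.05

Answer: z = -2.8656, reject H₀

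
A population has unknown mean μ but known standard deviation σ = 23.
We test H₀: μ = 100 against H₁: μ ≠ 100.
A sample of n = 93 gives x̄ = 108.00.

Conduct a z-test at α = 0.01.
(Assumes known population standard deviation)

Answer: z = 3.3543, reject H₀

Derivation:
Standard error: SE = σ/√n = 23/√93 = 2.3850
z-statistic: z = (x̄ - μ₀)/SE = (108.00 - 100)/2.3850 = 3.3543
Critical value: ±2.576
p-value = 0.0008
Decision: reject H₀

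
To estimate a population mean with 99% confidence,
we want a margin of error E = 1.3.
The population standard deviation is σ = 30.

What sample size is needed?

z_0.005 = 2.576
n = (z×σ/E)² = (2.576×30/1.3)²
n = 3533.8452
Round up: n = 3534

Answer: n = 3534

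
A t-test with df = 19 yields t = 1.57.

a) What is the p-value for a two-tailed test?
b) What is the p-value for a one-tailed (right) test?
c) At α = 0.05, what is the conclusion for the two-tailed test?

Using t-distribution with df = 19:
a) Two-tailed: p = 2×P(T > 1.57) = 0.1329
b) One-tailed: p = P(T > 1.57) = 0.0665
c) 0.1329 ≥ 0.05, fail to reject H₀

Answer: a) 0.1329, b) 0.0665, c) fail to reject H₀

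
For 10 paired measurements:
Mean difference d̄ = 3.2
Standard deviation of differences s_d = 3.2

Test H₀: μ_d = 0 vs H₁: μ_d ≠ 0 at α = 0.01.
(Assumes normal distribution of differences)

df = n - 1 = 9
SE = s_d/√n = 3.2/√10 = 1.0119
t = d̄/SE = 3.2/1.0119 = 3.1624
Critical value: t_{0.005,9} = ±3.250
p-value ≈ 0.0115
Decision: fail to reject H₀

Answer: t = 3.1624, fail to reject H₀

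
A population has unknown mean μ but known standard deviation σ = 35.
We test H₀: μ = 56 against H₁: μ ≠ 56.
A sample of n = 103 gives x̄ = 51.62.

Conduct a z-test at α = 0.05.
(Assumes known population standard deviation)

Standard error: SE = σ/√n = 35/√103 = 3.4487
z-statistic: z = (x̄ - μ₀)/SE = (51.62 - 56)/3.4487 = -1.2700
Critical value: ±1.960
p-value = 0.2041
Decision: fail to reject H₀

Answer: z = -1.2700, fail to reject H₀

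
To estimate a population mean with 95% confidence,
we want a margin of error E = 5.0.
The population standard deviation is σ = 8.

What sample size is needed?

Answer: n = 10

Derivation:
z_0.025 = 1.960
n = (z×σ/E)² = (1.960×8/5.0)²
n = 9.8345
Round up: n = 10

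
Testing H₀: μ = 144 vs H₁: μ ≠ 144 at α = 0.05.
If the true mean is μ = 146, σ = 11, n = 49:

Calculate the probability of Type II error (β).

Answer: β ≈ 0.7534

Derivation:
SE = σ/√n = 11/√49 = 1.5714
Critical values: μ₀ ± z_0.025×SE = 144 ± 1.960×1.5714
Acceptance region: (140.9201, 147.0799)
Under H₁ (μ = 146): z_high = (147.0799 - 146)/1.5714 = 0.6872, z_low = (140.9201 - 146)/1.5714 = -3.2327
β = P(not reject | H₁) = Φ(0.6872) - Φ(-3.2327) ≈ 0.7534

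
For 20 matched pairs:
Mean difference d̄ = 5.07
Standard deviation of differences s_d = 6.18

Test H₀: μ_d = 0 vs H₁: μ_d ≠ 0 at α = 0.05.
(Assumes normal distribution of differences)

df = n - 1 = 19
SE = s_d/√n = 6.18/√20 = 1.3819
t = d̄/SE = 5.07/1.3819 = 3.6689
Critical value: t_{0.025,19} = ±2.093
p-value ≈ 0.0016
Decision: reject H₀

Answer: t = 3.6689, reject H₀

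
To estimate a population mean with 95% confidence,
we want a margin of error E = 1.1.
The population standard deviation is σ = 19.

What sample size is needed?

Answer: n = 1147

Derivation:
z_0.025 = 1.960
n = (z×σ/E)² = (1.960×19/1.1)²
n = 1146.1302
Round up: n = 1147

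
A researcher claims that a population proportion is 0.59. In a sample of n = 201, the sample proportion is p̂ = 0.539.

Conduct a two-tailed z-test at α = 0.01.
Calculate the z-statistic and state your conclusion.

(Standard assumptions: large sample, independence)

H₀: p = 0.59, H₁: p ≠ 0.59
Standard error: SE = √(p₀(1-p₀)/n) = √(0.59×0.41/201) = 0.034691
z-statistic: z = (p̂ - p₀)/SE = (0.539 - 0.59)/0.034691 = -1.4701
Critical value: z_0.005 = ±2.576
p-value = 0.1415
Decision: fail to reject H₀ at α = 0.01

Answer: z = -1.4701, fail to reject H₀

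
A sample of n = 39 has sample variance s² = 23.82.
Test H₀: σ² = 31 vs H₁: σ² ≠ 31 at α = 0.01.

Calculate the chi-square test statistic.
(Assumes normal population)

df = n - 1 = 38
χ² = (n-1)s²/σ₀² = 38×23.82/31 = 29.1987
Critical values: χ²_{0.995,38} = 19.289, χ²_{0.005,38} = 64.181
Rejection region: χ² < 19.289 or χ² > 64.181
Decision: fail to reject H₀

Answer: χ² = 29.1987, fail to reject H₀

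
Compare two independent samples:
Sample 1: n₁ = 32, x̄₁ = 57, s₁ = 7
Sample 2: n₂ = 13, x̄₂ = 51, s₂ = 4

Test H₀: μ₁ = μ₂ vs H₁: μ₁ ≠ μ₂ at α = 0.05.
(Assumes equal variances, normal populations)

Pooled variance: s²_p = [31×7² + 12×4²]/(43) = 39.7907
s_p = 6.3080
SE = s_p×√(1/n₁ + 1/n₂) = 6.3080×√(1/32 + 1/13) = 2.0747
t = (x̄₁ - x̄₂)/SE = (57 - 51)/2.0747 = 2.8920
df = 43, t-critical = ±2.017
Decision: reject H₀

Answer: t = 2.8920, reject H₀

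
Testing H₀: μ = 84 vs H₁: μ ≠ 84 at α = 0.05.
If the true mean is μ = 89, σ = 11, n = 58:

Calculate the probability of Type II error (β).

SE = σ/√n = 11/√58 = 1.4444
Critical values: μ₀ ± z_0.025×SE = 84 ± 1.960×1.4444
Acceptance region: (81.1690, 86.8310)
Under H₁ (μ = 89): z_high = (86.8310 - 89)/1.4444 = -1.5017, z_low = (81.1690 - 89)/1.4444 = -5.4216
β = P(not reject | H₁) = Φ(-1.5017) - Φ(-5.4216) ≈ 0.0666

Answer: β ≈ 0.0666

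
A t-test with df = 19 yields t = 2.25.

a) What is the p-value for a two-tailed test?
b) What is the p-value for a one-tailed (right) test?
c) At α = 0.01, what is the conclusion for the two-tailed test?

Using t-distribution with df = 19:
a) Two-tailed: p = 2×P(T > 2.25) = 0.0365
b) One-tailed: p = P(T > 2.25) = 0.0182
c) 0.0365 ≥ 0.01, fail to reject H₀

Answer: a) 0.0365, b) 0.0182, c) fail to reject H₀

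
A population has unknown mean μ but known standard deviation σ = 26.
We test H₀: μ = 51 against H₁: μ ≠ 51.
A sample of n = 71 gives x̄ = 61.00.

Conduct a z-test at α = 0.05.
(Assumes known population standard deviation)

Answer: z = 3.2409, reject H₀

Derivation:
Standard error: SE = σ/√n = 26/√71 = 3.0856
z-statistic: z = (x̄ - μ₀)/SE = (61.00 - 51)/3.0856 = 3.2409
Critical value: ±1.960
p-value = 0.0012
Decision: reject H₀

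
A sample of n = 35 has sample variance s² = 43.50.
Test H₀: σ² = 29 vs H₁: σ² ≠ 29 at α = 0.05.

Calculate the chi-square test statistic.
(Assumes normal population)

Answer: χ² = 51.0000, fail to reject H₀

Derivation:
df = n - 1 = 34
χ² = (n-1)s²/σ₀² = 34×43.50/29 = 51.0000
Critical values: χ²_{0.975,34} = 19.806, χ²_{0.025,34} = 51.966
Rejection region: χ² < 19.806 or χ² > 51.966
Decision: fail to reject H₀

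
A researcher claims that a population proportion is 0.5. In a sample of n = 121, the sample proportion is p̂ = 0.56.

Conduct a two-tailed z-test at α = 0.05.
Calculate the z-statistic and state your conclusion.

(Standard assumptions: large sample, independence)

Answer: z = 1.3200, fail to reject H₀

Derivation:
H₀: p = 0.5, H₁: p ≠ 0.5
Standard error: SE = √(p₀(1-p₀)/n) = √(0.5×0.5/121) = 0.045455
z-statistic: z = (p̂ - p₀)/SE = (0.56 - 0.5)/0.045455 = 1.3200
Critical value: z_0.025 = ±1.960
p-value = 0.1868
Decision: fail to reject H₀ at α = 0.05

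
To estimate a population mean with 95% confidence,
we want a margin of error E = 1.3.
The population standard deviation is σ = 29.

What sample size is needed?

Answer: n = 1912

Derivation:
z_0.025 = 1.960
n = (z×σ/E)² = (1.960×29/1.3)²
n = 1911.7075
Round up: n = 1912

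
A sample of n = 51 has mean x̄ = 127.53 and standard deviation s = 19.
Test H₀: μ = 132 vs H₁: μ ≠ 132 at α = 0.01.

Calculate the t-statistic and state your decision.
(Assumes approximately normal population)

Answer: t = -1.6801, fail to reject H₀

Derivation:
df = n - 1 = 50
SE = s/√n = 19/√51 = 2.6605
t = (x̄ - μ₀)/SE = (127.53 - 132)/2.6605 = -1.6801
Critical value: t_{0.005,50} = ±2.678
p-value ≈ 0.0992
Decision: fail to reject H₀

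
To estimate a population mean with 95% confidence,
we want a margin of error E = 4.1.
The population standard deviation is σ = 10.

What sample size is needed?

Answer: n = 23

Derivation:
z_0.025 = 1.960
n = (z×σ/E)² = (1.960×10/4.1)²
n = 22.8531
Round up: n = 23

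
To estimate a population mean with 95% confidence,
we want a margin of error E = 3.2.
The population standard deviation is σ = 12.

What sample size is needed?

Answer: n = 55

Derivation:
z_0.025 = 1.960
n = (z×σ/E)² = (1.960×12/3.2)²
n = 54.0225
Round up: n = 55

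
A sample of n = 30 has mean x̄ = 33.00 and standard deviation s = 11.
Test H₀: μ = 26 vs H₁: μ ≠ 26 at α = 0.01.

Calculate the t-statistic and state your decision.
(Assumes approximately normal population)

Answer: t = 3.4855, reject H₀

Derivation:
df = n - 1 = 29
SE = s/√n = 11/√30 = 2.0083
t = (x̄ - μ₀)/SE = (33.00 - 26)/2.0083 = 3.4855
Critical value: t_{0.005,29} = ±2.756
p-value ≈ 0.0016
Decision: reject H₀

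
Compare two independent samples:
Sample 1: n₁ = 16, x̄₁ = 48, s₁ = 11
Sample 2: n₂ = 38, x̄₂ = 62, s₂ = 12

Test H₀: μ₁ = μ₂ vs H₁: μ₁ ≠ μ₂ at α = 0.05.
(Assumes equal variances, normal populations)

Pooled variance: s²_p = [15×11² + 37×12²]/(52) = 137.3654
s_p = 11.7203
SE = s_p×√(1/n₁ + 1/n₂) = 11.7203×√(1/16 + 1/38) = 3.4929
t = (x̄₁ - x̄₂)/SE = (48 - 62)/3.4929 = -4.0081
df = 52, t-critical = ±2.007
Decision: reject H₀

Answer: t = -4.0081, reject H₀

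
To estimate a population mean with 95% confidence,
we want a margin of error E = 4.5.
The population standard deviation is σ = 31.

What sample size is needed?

z_0.025 = 1.960
n = (z×σ/E)² = (1.960×31/4.5)²
n = 182.3100
Round up: n = 183

Answer: n = 183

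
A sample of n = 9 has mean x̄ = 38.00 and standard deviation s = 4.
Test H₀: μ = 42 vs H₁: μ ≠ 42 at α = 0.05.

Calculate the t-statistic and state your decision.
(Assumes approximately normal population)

df = n - 1 = 8
SE = s/√n = 4/√9 = 1.3333
t = (x̄ - μ₀)/SE = (38.00 - 42)/1.3333 = -3.0001
Critical value: t_{0.025,8} = ±2.306
p-value ≈ 0.0171
Decision: reject H₀

Answer: t = -3.0001, reject H₀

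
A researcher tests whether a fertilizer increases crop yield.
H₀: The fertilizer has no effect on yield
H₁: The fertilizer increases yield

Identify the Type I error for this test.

A Type I error (probability α) occurs when we reject a true H₀.
A Type II error (probability β) occurs when we fail to reject a false H₀.

Answer: Concluding the fertilizer works when it doesn't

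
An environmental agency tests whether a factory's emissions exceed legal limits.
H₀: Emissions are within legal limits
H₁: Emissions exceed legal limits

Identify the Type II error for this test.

Answer: Failing to cite a factory whose emissions actually exceed the limit

Derivation:
A Type I error (probability α) occurs when we reject a true H₀.
A Type II error (probability β) occurs when we fail to reject a false H₀.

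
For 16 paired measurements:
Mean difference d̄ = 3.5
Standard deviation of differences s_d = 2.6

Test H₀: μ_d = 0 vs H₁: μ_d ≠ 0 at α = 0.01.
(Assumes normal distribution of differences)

Answer: t = 5.3846, reject H₀

Derivation:
df = n - 1 = 15
SE = s_d/√n = 2.6/√16 = 0.6500
t = d̄/SE = 3.5/0.6500 = 5.3846
Critical value: t_{0.005,15} = ±2.947
p-value ≈ 0.0001
Decision: reject H₀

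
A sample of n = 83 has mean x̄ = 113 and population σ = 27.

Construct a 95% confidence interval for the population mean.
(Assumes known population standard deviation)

Confidence level: 95%, α = 0.05
z_0.025 = 1.960
SE = σ/√n = 27/√83 = 2.9636
Margin of error = 1.960 × 2.9636 = 5.8087
CI: x̄ ± margin = 113 ± 5.8087
CI: (107.1913, 118.8087)

Answer: (107.1913, 118.8087)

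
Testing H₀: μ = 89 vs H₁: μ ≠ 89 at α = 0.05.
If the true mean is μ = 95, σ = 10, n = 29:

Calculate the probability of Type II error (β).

SE = σ/√n = 10/√29 = 1.8570
Critical values: μ₀ ± z_0.025×SE = 89 ± 1.960×1.8570
Acceptance region: (85.3603, 92.6397)
Under H₁ (μ = 95): z_high = (92.6397 - 95)/1.8570 = -1.2710, z_low = (85.3603 - 95)/1.8570 = -5.1910
β = P(not reject | H₁) = Φ(-1.2710) - Φ(-5.1910) ≈ 0.1019

Answer: β ≈ 0.1019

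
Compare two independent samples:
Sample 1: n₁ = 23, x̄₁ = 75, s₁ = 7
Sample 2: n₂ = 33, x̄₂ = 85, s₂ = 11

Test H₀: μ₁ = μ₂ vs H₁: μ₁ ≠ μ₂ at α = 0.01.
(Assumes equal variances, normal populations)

Pooled variance: s²_p = [22×7² + 32×11²]/(54) = 91.6667
s_p = 9.5743
SE = s_p×√(1/n₁ + 1/n₂) = 9.5743×√(1/23 + 1/33) = 2.6006
t = (x̄₁ - x̄₂)/SE = (75 - 85)/2.6006 = -3.8453
df = 54, t-critical = ±2.670
Decision: reject H₀

Answer: t = -3.8453, reject H₀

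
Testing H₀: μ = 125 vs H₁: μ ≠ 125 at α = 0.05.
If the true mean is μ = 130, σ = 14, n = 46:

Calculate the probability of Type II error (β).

SE = σ/√n = 14/√46 = 2.0642
Critical values: μ₀ ± z_0.025×SE = 125 ± 1.960×2.0642
Acceptance region: (120.9542, 129.0458)
Under H₁ (μ = 130): z_high = (129.0458 - 130)/2.0642 = -0.4623, z_low = (120.9542 - 130)/2.0642 = -4.3822
β = P(not reject | H₁) = Φ(-0.4623) - Φ(-4.3822) ≈ 0.3219

Answer: β ≈ 0.3219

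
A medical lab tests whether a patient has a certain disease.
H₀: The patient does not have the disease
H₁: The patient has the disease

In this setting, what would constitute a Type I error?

Type I error (α): Rejecting H₀ when H₀ is true
Type II error (β): Failing to reject H₀ when H₁ is true

Answer: Diagnosing a healthy patient as having the disease (false positive)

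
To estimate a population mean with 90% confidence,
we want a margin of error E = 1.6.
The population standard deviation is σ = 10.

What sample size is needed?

z_0.05 = 1.645
n = (z×σ/E)² = (1.645×10/1.6)²
n = 105.7041
Round up: n = 106

Answer: n = 106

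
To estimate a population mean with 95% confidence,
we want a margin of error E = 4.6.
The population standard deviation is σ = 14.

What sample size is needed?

z_0.025 = 1.960
n = (z×σ/E)² = (1.960×14/4.6)²
n = 35.5838
Round up: n = 36

Answer: n = 36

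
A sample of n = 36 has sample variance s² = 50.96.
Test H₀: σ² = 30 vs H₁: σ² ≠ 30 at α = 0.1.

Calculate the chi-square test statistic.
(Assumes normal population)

df = n - 1 = 35
χ² = (n-1)s²/σ₀² = 35×50.96/30 = 59.4533
Critical values: χ²_{0.95,35} = 22.465, χ²_{0.05,35} = 49.802
Rejection region: χ² < 22.465 or χ² > 49.802
Decision: reject H₀

Answer: χ² = 59.4533, reject H₀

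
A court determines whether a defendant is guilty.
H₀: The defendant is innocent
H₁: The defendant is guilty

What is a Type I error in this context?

Type I error (α): Rejecting H₀ when H₀ is true
Type II error (β): Failing to reject H₀ when H₁ is true

Answer: Convicting an innocent person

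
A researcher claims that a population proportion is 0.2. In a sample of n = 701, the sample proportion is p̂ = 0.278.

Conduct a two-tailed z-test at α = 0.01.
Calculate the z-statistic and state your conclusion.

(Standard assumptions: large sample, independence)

Answer: z = 5.1628, reject H₀

Derivation:
H₀: p = 0.2, H₁: p ≠ 0.2
Standard error: SE = √(p₀(1-p₀)/n) = √(0.2×0.8/701) = 0.015108
z-statistic: z = (p̂ - p₀)/SE = (0.278 - 0.2)/0.015108 = 5.1628
Critical value: z_0.005 = ±2.576
p-value < 0.0001
Decision: reject H₀ at α = 0.01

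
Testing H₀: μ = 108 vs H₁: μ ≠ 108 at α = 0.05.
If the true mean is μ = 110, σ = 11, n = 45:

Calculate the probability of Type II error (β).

SE = σ/√n = 11/√45 = 1.6398
Critical values: μ₀ ± z_0.025×SE = 108 ± 1.960×1.6398
Acceptance region: (104.7860, 111.2140)
Under H₁ (μ = 110): z_high = (111.2140 - 110)/1.6398 = 0.7403, z_low = (104.7860 - 110)/1.6398 = -3.1797
β = P(not reject | H₁) = Φ(0.7403) - Φ(-3.1797) ≈ 0.7697

Answer: β ≈ 0.7697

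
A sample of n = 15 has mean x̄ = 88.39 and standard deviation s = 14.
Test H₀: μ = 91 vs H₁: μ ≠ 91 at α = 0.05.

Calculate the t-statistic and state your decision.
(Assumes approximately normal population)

Answer: t = -0.7220, fail to reject H₀

Derivation:
df = n - 1 = 14
SE = s/√n = 14/√15 = 3.6148
t = (x̄ - μ₀)/SE = (88.39 - 91)/3.6148 = -0.7220
Critical value: t_{0.025,14} = ±2.145
p-value ≈ 0.4822
Decision: fail to reject H₀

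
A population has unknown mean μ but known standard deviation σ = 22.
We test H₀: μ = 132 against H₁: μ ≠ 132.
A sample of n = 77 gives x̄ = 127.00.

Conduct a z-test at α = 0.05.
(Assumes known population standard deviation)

Answer: z = -1.9943, reject H₀

Derivation:
Standard error: SE = σ/√n = 22/√77 = 2.5071
z-statistic: z = (x̄ - μ₀)/SE = (127.00 - 132)/2.5071 = -1.9943
Critical value: ±1.960
p-value = 0.0461
Decision: reject H₀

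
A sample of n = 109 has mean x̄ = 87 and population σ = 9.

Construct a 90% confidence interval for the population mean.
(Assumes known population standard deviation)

Answer: (85.5820, 88.4180)

Derivation:
Confidence level: 90%, α = 0.1
z_0.05 = 1.645
SE = σ/√n = 9/√109 = 0.8620
Margin of error = 1.645 × 0.8620 = 1.4180
CI: x̄ ± margin = 87 ± 1.4180
CI: (85.5820, 88.4180)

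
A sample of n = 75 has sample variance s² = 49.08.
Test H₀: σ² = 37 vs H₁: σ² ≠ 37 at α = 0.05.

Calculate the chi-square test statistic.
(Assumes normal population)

Answer: χ² = 98.1600, fail to reject H₀

Derivation:
df = n - 1 = 74
χ² = (n-1)s²/σ₀² = 74×49.08/37 = 98.1600
Critical values: χ²_{0.975,74} = 52.103, χ²_{0.025,74} = 99.678
Rejection region: χ² < 52.103 or χ² > 99.678
Decision: fail to reject H₀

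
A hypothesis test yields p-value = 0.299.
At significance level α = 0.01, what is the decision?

Answer: fail to reject H₀

Derivation:
Compare p-value to α:
0.299 ≥ 0.01
Decision: fail to reject H₀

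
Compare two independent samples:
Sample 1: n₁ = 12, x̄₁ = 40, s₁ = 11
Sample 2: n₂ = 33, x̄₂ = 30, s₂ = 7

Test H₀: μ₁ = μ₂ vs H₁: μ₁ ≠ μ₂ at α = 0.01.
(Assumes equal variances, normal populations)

Pooled variance: s²_p = [11×11² + 32×7²]/(43) = 67.4186
s_p = 8.2109
SE = s_p×√(1/n₁ + 1/n₂) = 8.2109×√(1/12 + 1/33) = 2.7679
t = (x̄₁ - x̄₂)/SE = (40 - 30)/2.7679 = 3.6128
df = 43, t-critical = ±2.695
Decision: reject H₀

Answer: t = 3.6128, reject H₀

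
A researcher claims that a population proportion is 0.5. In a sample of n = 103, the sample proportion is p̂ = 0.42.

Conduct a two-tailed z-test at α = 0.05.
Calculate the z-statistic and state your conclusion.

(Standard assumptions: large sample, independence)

Answer: z = -1.6238, fail to reject H₀

Derivation:
H₀: p = 0.5, H₁: p ≠ 0.5
Standard error: SE = √(p₀(1-p₀)/n) = √(0.5×0.5/103) = 0.049266
z-statistic: z = (p̂ - p₀)/SE = (0.42 - 0.5)/0.049266 = -1.6238
Critical value: z_0.025 = ±1.960
p-value = 0.1044
Decision: fail to reject H₀ at α = 0.05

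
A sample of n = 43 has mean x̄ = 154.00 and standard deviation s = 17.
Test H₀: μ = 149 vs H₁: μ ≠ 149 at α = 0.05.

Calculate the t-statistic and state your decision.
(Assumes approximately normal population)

df = n - 1 = 42
SE = s/√n = 17/√43 = 2.5925
t = (x̄ - μ₀)/SE = (154.00 - 149)/2.5925 = 1.9286
Critical value: t_{0.025,42} = ±2.018
p-value ≈ 0.0606
Decision: fail to reject H₀

Answer: t = 1.9286, fail to reject H₀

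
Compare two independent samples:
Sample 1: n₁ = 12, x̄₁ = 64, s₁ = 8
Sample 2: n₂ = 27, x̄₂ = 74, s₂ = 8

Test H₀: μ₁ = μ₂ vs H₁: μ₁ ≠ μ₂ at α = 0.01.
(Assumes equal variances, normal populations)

Answer: t = -3.6028, reject H₀

Derivation:
Pooled variance: s²_p = [11×8² + 26×8²]/(37) = 64.0000
s_p = 8.0000
SE = s_p×√(1/n₁ + 1/n₂) = 8.0000×√(1/12 + 1/27) = 2.7756
t = (x̄₁ - x̄₂)/SE = (64 - 74)/2.7756 = -3.6028
df = 37, t-critical = ±2.715
Decision: reject H₀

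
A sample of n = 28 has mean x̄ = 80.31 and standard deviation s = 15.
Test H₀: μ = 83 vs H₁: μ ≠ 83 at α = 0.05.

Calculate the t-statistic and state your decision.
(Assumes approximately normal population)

Answer: t = -0.9490, fail to reject H₀

Derivation:
df = n - 1 = 27
SE = s/√n = 15/√28 = 2.8347
t = (x̄ - μ₀)/SE = (80.31 - 83)/2.8347 = -0.9490
Critical value: t_{0.025,27} = ±2.052
p-value ≈ 0.3510
Decision: fail to reject H₀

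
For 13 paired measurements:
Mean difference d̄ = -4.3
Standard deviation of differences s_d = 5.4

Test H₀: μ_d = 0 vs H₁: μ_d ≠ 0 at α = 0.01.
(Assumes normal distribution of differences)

Answer: t = -2.8711, fail to reject H₀

Derivation:
df = n - 1 = 12
SE = s_d/√n = 5.4/√13 = 1.4977
t = d̄/SE = -4.3/1.4977 = -2.8711
Critical value: t_{0.005,12} = ±3.055
p-value ≈ 0.0141
Decision: fail to reject H₀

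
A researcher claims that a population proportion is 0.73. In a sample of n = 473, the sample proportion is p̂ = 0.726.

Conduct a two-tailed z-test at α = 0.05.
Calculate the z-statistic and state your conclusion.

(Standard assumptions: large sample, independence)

H₀: p = 0.73, H₁: p ≠ 0.73
Standard error: SE = √(p₀(1-p₀)/n) = √(0.73×0.27/473) = 0.020413
z-statistic: z = (p̂ - p₀)/SE = (0.726 - 0.73)/0.020413 = -0.1960
Critical value: z_0.025 = ±1.960
p-value = 0.8446
Decision: fail to reject H₀ at α = 0.05

Answer: z = -0.1960, fail to reject H₀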